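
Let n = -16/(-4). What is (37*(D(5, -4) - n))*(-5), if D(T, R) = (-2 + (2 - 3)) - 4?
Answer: 2035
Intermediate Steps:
n = 4 (n = -16*(-¼) = 4)
D(T, R) = -7 (D(T, R) = (-2 - 1) - 4 = -3 - 4 = -7)
(37*(D(5, -4) - n))*(-5) = (37*(-7 - 1*4))*(-5) = (37*(-7 - 4))*(-5) = (37*(-11))*(-5) = -407*(-5) = 2035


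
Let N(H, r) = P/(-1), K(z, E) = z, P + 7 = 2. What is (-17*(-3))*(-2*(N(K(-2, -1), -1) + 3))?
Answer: -816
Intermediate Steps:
P = -5 (P = -7 + 2 = -5)
N(H, r) = 5 (N(H, r) = -5/(-1) = -5*(-1) = 5)
(-17*(-3))*(-2*(N(K(-2, -1), -1) + 3)) = (-17*(-3))*(-2*(5 + 3)) = 51*(-2*8) = 51*(-16) = -816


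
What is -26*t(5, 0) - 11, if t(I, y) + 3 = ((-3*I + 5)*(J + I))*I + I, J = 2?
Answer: 9037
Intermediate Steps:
t(I, y) = -3 + I + I*(2 + I)*(5 - 3*I) (t(I, y) = -3 + (((-3*I + 5)*(2 + I))*I + I) = -3 + (((5 - 3*I)*(2 + I))*I + I) = -3 + (((2 + I)*(5 - 3*I))*I + I) = -3 + (I*(2 + I)*(5 - 3*I) + I) = -3 + (I + I*(2 + I)*(5 - 3*I)) = -3 + I + I*(2 + I)*(5 - 3*I))
-26*t(5, 0) - 11 = -26*(-3 - 1*5**2 - 3*5**3 + 11*5) - 11 = -26*(-3 - 1*25 - 3*125 + 55) - 11 = -26*(-3 - 25 - 375 + 55) - 11 = -26*(-348) - 11 = 9048 - 11 = 9037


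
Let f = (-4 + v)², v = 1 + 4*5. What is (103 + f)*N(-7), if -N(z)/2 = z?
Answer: 5488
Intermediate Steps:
v = 21 (v = 1 + 20 = 21)
N(z) = -2*z
f = 289 (f = (-4 + 21)² = 17² = 289)
(103 + f)*N(-7) = (103 + 289)*(-2*(-7)) = 392*14 = 5488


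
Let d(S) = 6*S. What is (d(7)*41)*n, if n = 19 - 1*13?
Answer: 10332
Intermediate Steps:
n = 6 (n = 19 - 13 = 6)
(d(7)*41)*n = ((6*7)*41)*6 = (42*41)*6 = 1722*6 = 10332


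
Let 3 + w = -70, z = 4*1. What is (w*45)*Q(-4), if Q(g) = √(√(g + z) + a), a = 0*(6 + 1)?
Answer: 0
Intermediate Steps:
z = 4
a = 0 (a = 0*7 = 0)
w = -73 (w = -3 - 70 = -73)
Q(g) = (4 + g)^(¼) (Q(g) = √(√(g + 4) + 0) = √(√(4 + g) + 0) = √(√(4 + g)) = (4 + g)^(¼))
(w*45)*Q(-4) = (-73*45)*(4 - 4)^(¼) = -3285*0^(¼) = -3285*0 = 0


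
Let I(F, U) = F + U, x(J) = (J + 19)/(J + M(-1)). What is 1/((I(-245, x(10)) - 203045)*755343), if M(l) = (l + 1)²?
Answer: -10/1535514879753 ≈ -6.5125e-12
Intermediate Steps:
M(l) = (1 + l)²
x(J) = (19 + J)/J (x(J) = (J + 19)/(J + (1 - 1)²) = (19 + J)/(J + 0²) = (19 + J)/(J + 0) = (19 + J)/J)
1/((I(-245, x(10)) - 203045)*755343) = 1/((-245 + (19 + 10)/10) - 203045*755343) = (1/755343)/((-245 + (⅒)*29) - 203045) = (1/755343)/((-245 + 29/10) - 203045) = (1/755343)/(-2421/10 - 203045) = (1/755343)/(-2032871/10) = -10/2032871*1/755343 = -10/1535514879753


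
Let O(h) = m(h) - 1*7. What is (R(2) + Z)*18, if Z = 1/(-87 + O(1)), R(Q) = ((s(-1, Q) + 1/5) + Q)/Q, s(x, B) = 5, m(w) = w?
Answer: 10014/155 ≈ 64.606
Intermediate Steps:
O(h) = -7 + h (O(h) = h - 1*7 = h - 7 = -7 + h)
R(Q) = (26/5 + Q)/Q (R(Q) = ((5 + 1/5) + Q)/Q = ((5 + ⅕) + Q)/Q = (26/5 + Q)/Q)
Z = -1/93 (Z = 1/(-87 + (-7 + 1)) = 1/(-87 - 6) = 1/(-93) = -1/93 ≈ -0.010753)
(R(2) + Z)*18 = ((26/5 + 2)/2 - 1/93)*18 = ((½)*(36/5) - 1/93)*18 = (18/5 - 1/93)*18 = (1669/465)*18 = 10014/155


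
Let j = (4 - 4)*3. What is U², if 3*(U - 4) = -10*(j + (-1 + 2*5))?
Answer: 676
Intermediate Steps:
j = 0 (j = 0*3 = 0)
U = -26 (U = 4 + (-10*(0 + (-1 + 2*5)))/3 = 4 + (-10*(0 + (-1 + 10)))/3 = 4 + (-10*(0 + 9))/3 = 4 + (-10*9)/3 = 4 + (⅓)*(-90) = 4 - 30 = -26)
U² = (-26)² = 676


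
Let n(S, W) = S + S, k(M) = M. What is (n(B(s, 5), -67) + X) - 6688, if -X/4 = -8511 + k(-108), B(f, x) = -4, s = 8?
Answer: 27780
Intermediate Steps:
X = 34476 (X = -4*(-8511 - 108) = -4*(-8619) = 34476)
n(S, W) = 2*S
(n(B(s, 5), -67) + X) - 6688 = (2*(-4) + 34476) - 6688 = (-8 + 34476) - 6688 = 34468 - 6688 = 27780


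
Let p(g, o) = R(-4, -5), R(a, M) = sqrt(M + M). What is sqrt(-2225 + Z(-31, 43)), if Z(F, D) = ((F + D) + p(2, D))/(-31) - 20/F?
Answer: sqrt(-2137977 - 31*I*sqrt(10))/31 ≈ 0.0010814 - 47.167*I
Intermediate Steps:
R(a, M) = sqrt(2)*sqrt(M) (R(a, M) = sqrt(2*M) = sqrt(2)*sqrt(M))
p(g, o) = I*sqrt(10) (p(g, o) = sqrt(2)*sqrt(-5) = sqrt(2)*(I*sqrt(5)) = I*sqrt(10))
Z(F, D) = -20/F - D/31 - F/31 - I*sqrt(10)/31 (Z(F, D) = ((F + D) + I*sqrt(10))/(-31) - 20/F = ((D + F) + I*sqrt(10))*(-1/31) - 20/F = (D + F + I*sqrt(10))*(-1/31) - 20/F = (-D/31 - F/31 - I*sqrt(10)/31) - 20/F = -20/F - D/31 - F/31 - I*sqrt(10)/31)
sqrt(-2225 + Z(-31, 43)) = sqrt(-2225 + (1/31)*(-620 - 1*(-31)*(43 - 31 + I*sqrt(10)))/(-31)) = sqrt(-2225 + (1/31)*(-1/31)*(-620 - 1*(-31)*(12 + I*sqrt(10)))) = sqrt(-2225 + (1/31)*(-1/31)*(-620 + (372 + 31*I*sqrt(10)))) = sqrt(-2225 + (1/31)*(-1/31)*(-248 + 31*I*sqrt(10))) = sqrt(-2225 + (8/31 - I*sqrt(10)/31)) = sqrt(-68967/31 - I*sqrt(10)/31)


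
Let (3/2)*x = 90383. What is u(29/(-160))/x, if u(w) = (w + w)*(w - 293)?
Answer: 4081083/2313804800 ≈ 0.0017638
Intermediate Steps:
x = 180766/3 (x = (2/3)*90383 = 180766/3 ≈ 60255.)
u(w) = 2*w*(-293 + w) (u(w) = (2*w)*(-293 + w) = 2*w*(-293 + w))
u(29/(-160))/x = (2*(29/(-160))*(-293 + 29/(-160)))/(180766/3) = (2*(29*(-1/160))*(-293 + 29*(-1/160)))*(3/180766) = (2*(-29/160)*(-293 - 29/160))*(3/180766) = (2*(-29/160)*(-46909/160))*(3/180766) = (1360361/12800)*(3/180766) = 4081083/2313804800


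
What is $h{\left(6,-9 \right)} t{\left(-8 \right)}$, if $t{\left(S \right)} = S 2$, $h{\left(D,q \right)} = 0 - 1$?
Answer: $16$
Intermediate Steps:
$h{\left(D,q \right)} = -1$
$t{\left(S \right)} = 2 S$
$h{\left(6,-9 \right)} t{\left(-8 \right)} = - 2 \left(-8\right) = \left(-1\right) \left(-16\right) = 16$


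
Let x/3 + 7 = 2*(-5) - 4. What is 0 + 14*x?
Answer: -882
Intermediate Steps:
x = -63 (x = -21 + 3*(2*(-5) - 4) = -21 + 3*(-10 - 4) = -21 + 3*(-14) = -21 - 42 = -63)
0 + 14*x = 0 + 14*(-63) = 0 - 882 = -882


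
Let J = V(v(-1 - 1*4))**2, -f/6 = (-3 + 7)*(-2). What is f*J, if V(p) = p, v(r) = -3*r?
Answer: 10800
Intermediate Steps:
f = 48 (f = -6*(-3 + 7)*(-2) = -24*(-2) = -6*(-8) = 48)
J = 225 (J = (-3*(-1 - 1*4))**2 = (-3*(-1 - 4))**2 = (-3*(-5))**2 = 15**2 = 225)
f*J = 48*225 = 10800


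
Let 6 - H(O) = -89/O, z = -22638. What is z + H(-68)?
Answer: -1539065/68 ≈ -22633.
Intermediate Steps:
H(O) = 6 + 89/O (H(O) = 6 - (-89)/O = 6 + 89/O)
z + H(-68) = -22638 + (6 + 89/(-68)) = -22638 + (6 + 89*(-1/68)) = -22638 + (6 - 89/68) = -22638 + 319/68 = -1539065/68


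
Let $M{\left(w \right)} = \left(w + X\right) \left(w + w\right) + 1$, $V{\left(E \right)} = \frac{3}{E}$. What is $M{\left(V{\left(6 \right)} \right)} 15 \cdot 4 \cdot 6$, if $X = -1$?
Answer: $180$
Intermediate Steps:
$M{\left(w \right)} = 1 + 2 w \left(-1 + w\right)$ ($M{\left(w \right)} = \left(w - 1\right) \left(w + w\right) + 1 = \left(-1 + w\right) 2 w + 1 = 2 w \left(-1 + w\right) + 1 = 1 + 2 w \left(-1 + w\right)$)
$M{\left(V{\left(6 \right)} \right)} 15 \cdot 4 \cdot 6 = \left(1 - 2 \cdot \frac{3}{6} + 2 \left(\frac{3}{6}\right)^{2}\right) 15 \cdot 4 \cdot 6 = \left(1 - 2 \cdot 3 \cdot \frac{1}{6} + 2 \left(3 \cdot \frac{1}{6}\right)^{2}\right) 60 \cdot 6 = \left(1 - 1 + \frac{2}{4}\right) 360 = \left(1 - 1 + 2 \cdot \frac{1}{4}\right) 360 = \left(1 - 1 + \frac{1}{2}\right) 360 = \frac{1}{2} \cdot 360 = 180$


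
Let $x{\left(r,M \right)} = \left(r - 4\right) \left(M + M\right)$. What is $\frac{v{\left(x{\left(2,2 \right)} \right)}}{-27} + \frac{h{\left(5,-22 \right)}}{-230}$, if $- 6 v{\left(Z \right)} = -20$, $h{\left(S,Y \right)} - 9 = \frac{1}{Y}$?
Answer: $- \frac{66557}{409860} \approx -0.16239$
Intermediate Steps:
$h{\left(S,Y \right)} = 9 + \frac{1}{Y}$
$x{\left(r,M \right)} = 2 M \left(-4 + r\right)$ ($x{\left(r,M \right)} = \left(-4 + r\right) 2 M = 2 M \left(-4 + r\right)$)
$v{\left(Z \right)} = \frac{10}{3}$ ($v{\left(Z \right)} = \left(- \frac{1}{6}\right) \left(-20\right) = \frac{10}{3}$)
$\frac{v{\left(x{\left(2,2 \right)} \right)}}{-27} + \frac{h{\left(5,-22 \right)}}{-230} = \frac{10}{3 \left(-27\right)} + \frac{9 + \frac{1}{-22}}{-230} = \frac{10}{3} \left(- \frac{1}{27}\right) + \left(9 - \frac{1}{22}\right) \left(- \frac{1}{230}\right) = - \frac{10}{81} + \frac{197}{22} \left(- \frac{1}{230}\right) = - \frac{10}{81} - \frac{197}{5060} = - \frac{66557}{409860}$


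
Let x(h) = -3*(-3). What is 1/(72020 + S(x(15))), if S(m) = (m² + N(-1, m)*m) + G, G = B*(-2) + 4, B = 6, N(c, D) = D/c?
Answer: 1/72012 ≈ 1.3887e-5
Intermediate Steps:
x(h) = 9
G = -8 (G = 6*(-2) + 4 = -12 + 4 = -8)
S(m) = -8 (S(m) = (m² + (m/(-1))*m) - 8 = (m² + (m*(-1))*m) - 8 = (m² + (-m)*m) - 8 = (m² - m²) - 8 = 0 - 8 = -8)
1/(72020 + S(x(15))) = 1/(72020 - 8) = 1/72012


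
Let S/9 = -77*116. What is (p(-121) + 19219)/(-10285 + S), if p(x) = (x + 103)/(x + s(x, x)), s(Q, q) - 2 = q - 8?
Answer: -2383165/11243452 ≈ -0.21196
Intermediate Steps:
s(Q, q) = -6 + q (s(Q, q) = 2 + (q - 8) = 2 + (-8 + q) = -6 + q)
S = -80388 (S = 9*(-77*116) = 9*(-8932) = -80388)
p(x) = (103 + x)/(-6 + 2*x) (p(x) = (x + 103)/(x + (-6 + x)) = (103 + x)/(-6 + 2*x))
(p(-121) + 19219)/(-10285 + S) = ((103 - 121)/(2*(-3 - 121)) + 19219)/(-10285 - 80388) = ((½)*(-18)/(-124) + 19219)/(-90673) = ((½)*(-1/124)*(-18) + 19219)*(-1/90673) = (9/124 + 19219)*(-1/90673) = (2383165/124)*(-1/90673) = -2383165/11243452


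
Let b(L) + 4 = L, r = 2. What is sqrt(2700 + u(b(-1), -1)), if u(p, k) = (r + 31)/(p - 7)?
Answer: sqrt(10789)/2 ≈ 51.935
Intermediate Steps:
b(L) = -4 + L
u(p, k) = 33/(-7 + p) (u(p, k) = (2 + 31)/(p - 7) = 33/(-7 + p))
sqrt(2700 + u(b(-1), -1)) = sqrt(2700 + 33/(-7 + (-4 - 1))) = sqrt(2700 + 33/(-7 - 5)) = sqrt(2700 + 33/(-12)) = sqrt(2700 + 33*(-1/12)) = sqrt(2700 - 11/4) = sqrt(10789/4) = sqrt(10789)/2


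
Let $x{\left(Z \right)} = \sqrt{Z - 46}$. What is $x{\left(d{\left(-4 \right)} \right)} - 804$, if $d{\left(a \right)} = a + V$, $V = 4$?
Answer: $-804 + i \sqrt{46} \approx -804.0 + 6.7823 i$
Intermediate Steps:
$d{\left(a \right)} = 4 + a$ ($d{\left(a \right)} = a + 4 = 4 + a$)
$x{\left(Z \right)} = \sqrt{-46 + Z}$
$x{\left(d{\left(-4 \right)} \right)} - 804 = \sqrt{-46 + \left(4 - 4\right)} - 804 = \sqrt{-46 + 0} - 804 = \sqrt{-46} - 804 = i \sqrt{46} - 804 = -804 + i \sqrt{46}$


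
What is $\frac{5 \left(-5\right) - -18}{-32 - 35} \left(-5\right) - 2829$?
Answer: $- \frac{189578}{67} \approx -2829.5$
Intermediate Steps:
$\frac{5 \left(-5\right) - -18}{-32 - 35} \left(-5\right) - 2829 = \frac{-25 + 18}{-67} \left(-5\right) - 2829 = \left(- \frac{1}{67}\right) \left(-7\right) \left(-5\right) - 2829 = \frac{7}{67} \left(-5\right) - 2829 = - \frac{35}{67} - 2829 = - \frac{189578}{67}$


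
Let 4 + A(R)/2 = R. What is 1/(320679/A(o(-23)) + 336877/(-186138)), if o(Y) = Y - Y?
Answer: -744552/29846621359 ≈ -2.4946e-5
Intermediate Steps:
o(Y) = 0
A(R) = -8 + 2*R
1/(320679/A(o(-23)) + 336877/(-186138)) = 1/(320679/(-8 + 2*0) + 336877/(-186138)) = 1/(320679/(-8 + 0) + 336877*(-1/186138)) = 1/(320679/(-8) - 336877/186138) = 1/(320679*(-⅛) - 336877/186138) = 1/(-320679/8 - 336877/186138) = 1/(-29846621359/744552) = -744552/29846621359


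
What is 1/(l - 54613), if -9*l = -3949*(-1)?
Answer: -9/495466 ≈ -1.8165e-5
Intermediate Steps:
l = -3949/9 (l = -(-3949)*(-1)/9 = -⅑*3949 = -3949/9 ≈ -438.78)
1/(l - 54613) = 1/(-3949/9 - 54613) = 1/(-495466/9) = -9/495466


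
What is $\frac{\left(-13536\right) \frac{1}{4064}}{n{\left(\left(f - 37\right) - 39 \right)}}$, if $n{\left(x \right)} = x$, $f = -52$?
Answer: $\frac{423}{16256} \approx 0.026021$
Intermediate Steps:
$\frac{\left(-13536\right) \frac{1}{4064}}{n{\left(\left(f - 37\right) - 39 \right)}} = \frac{\left(-13536\right) \frac{1}{4064}}{\left(-52 - 37\right) - 39} = \frac{\left(-13536\right) \frac{1}{4064}}{-89 - 39} = - \frac{423}{127 \left(-128\right)} = \left(- \frac{423}{127}\right) \left(- \frac{1}{128}\right) = \frac{423}{16256}$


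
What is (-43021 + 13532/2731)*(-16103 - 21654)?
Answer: 4435572254983/2731 ≈ 1.6242e+9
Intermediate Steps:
(-43021 + 13532/2731)*(-16103 - 21654) = (-43021 + 13532*(1/2731))*(-37757) = (-43021 + 13532/2731)*(-37757) = -117476819/2731*(-37757) = 4435572254983/2731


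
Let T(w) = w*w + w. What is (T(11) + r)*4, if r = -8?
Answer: 496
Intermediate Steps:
T(w) = w + w**2 (T(w) = w**2 + w = w + w**2)
(T(11) + r)*4 = (11*(1 + 11) - 8)*4 = (11*12 - 8)*4 = (132 - 8)*4 = 124*4 = 496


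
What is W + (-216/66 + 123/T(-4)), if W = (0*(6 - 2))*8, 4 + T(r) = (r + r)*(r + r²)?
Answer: -4953/1100 ≈ -4.5027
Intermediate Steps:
T(r) = -4 + 2*r*(r + r²) (T(r) = -4 + (r + r)*(r + r²) = -4 + (2*r)*(r + r²) = -4 + 2*r*(r + r²))
W = 0 (W = (0*4)*8 = 0*8 = 0)
W + (-216/66 + 123/T(-4)) = 0 + (-216/66 + 123/(-4 + 2*(-4)² + 2*(-4)³)) = 0 + (-216*1/66 + 123/(-4 + 2*16 + 2*(-64))) = 0 + (-36/11 + 123/(-4 + 32 - 128)) = 0 + (-36/11 + 123/(-100)) = 0 + (-36/11 + 123*(-1/100)) = 0 + (-36/11 - 123/100) = 0 - 4953/1100 = -4953/1100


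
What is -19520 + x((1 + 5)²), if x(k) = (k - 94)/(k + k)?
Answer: -702749/36 ≈ -19521.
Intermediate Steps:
x(k) = (-94 + k)/(2*k) (x(k) = (-94 + k)/((2*k)) = (-94 + k)*(1/(2*k)) = (-94 + k)/(2*k))
-19520 + x((1 + 5)²) = -19520 + (-94 + (1 + 5)²)/(2*((1 + 5)²)) = -19520 + (-94 + 6²)/(2*(6²)) = -19520 + (½)*(-94 + 36)/36 = -19520 + (½)*(1/36)*(-58) = -19520 - 29/36 = -702749/36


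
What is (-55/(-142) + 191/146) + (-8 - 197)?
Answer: -1053727/5183 ≈ -203.30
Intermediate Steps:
(-55/(-142) + 191/146) + (-8 - 197) = (-55*(-1/142) + 191*(1/146)) - 205 = (55/142 + 191/146) - 205 = 8788/5183 - 205 = -1053727/5183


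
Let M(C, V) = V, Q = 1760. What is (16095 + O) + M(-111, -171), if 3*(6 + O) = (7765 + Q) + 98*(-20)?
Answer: 55319/3 ≈ 18440.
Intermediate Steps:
O = 7547/3 (O = -6 + ((7765 + 1760) + 98*(-20))/3 = -6 + (9525 - 1960)/3 = -6 + (1/3)*7565 = -6 + 7565/3 = 7547/3 ≈ 2515.7)
(16095 + O) + M(-111, -171) = (16095 + 7547/3) - 171 = 55832/3 - 171 = 55319/3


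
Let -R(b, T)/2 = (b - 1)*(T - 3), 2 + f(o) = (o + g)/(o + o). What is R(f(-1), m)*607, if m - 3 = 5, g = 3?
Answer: 24280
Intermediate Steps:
f(o) = -2 + (3 + o)/(2*o) (f(o) = -2 + (o + 3)/(o + o) = -2 + (3 + o)/((2*o)) = -2 + (3 + o)*(1/(2*o)) = -2 + (3 + o)/(2*o))
m = 8 (m = 3 + 5 = 8)
R(b, T) = -2*(-1 + b)*(-3 + T) (R(b, T) = -2*(b - 1)*(T - 3) = -2*(-1 + b)*(-3 + T))
R(f(-1), m)*607 = (-6 + 2*8 + 6*((3/2)*(1 - 1*(-1))/(-1)) - 2*8*(3/2)*(1 - 1*(-1))/(-1))*607 = (-6 + 16 + 6*((3/2)*(-1)*(1 + 1)) - 2*8*(3/2)*(-1)*(1 + 1))*607 = (-6 + 16 + 6*((3/2)*(-1)*2) - 2*8*(3/2)*(-1)*2)*607 = (-6 + 16 + 6*(-3) - 2*8*(-3))*607 = (-6 + 16 - 18 + 48)*607 = 40*607 = 24280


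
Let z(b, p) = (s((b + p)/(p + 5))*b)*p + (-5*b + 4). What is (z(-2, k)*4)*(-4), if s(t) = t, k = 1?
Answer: -688/3 ≈ -229.33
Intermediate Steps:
z(b, p) = 4 - 5*b + b*p*(b + p)/(5 + p) (z(b, p) = (((b + p)/(p + 5))*b)*p + (-5*b + 4) = (((b + p)/(5 + p))*b)*p + (4 - 5*b) = (b*(b + p)/(5 + p))*p + (4 - 5*b) = b*p*(b + p)/(5 + p) + (4 - 5*b) = 4 - 5*b + b*p*(b + p)/(5 + p))
(z(-2, k)*4)*(-4) = ((((4 - 5*(-2))*(5 + 1) - 2*1*(-2 + 1))/(5 + 1))*4)*(-4) = ((((4 + 10)*6 - 2*1*(-1))/6)*4)*(-4) = (((14*6 + 2)/6)*4)*(-4) = (((84 + 2)/6)*4)*(-4) = (((1/6)*86)*4)*(-4) = ((43/3)*4)*(-4) = (172/3)*(-4) = -688/3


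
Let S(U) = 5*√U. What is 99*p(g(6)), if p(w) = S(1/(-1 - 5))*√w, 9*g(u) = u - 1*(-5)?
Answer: 55*I*√66/2 ≈ 223.41*I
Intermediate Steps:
g(u) = 5/9 + u/9 (g(u) = (u - 1*(-5))/9 = (u + 5)/9 = (5 + u)/9 = 5/9 + u/9)
p(w) = 5*I*√6*√w/6 (p(w) = (5*√(1/(-1 - 5)))*√w = (5*√(1/(-6)))*√w = (5*√(-⅙))*√w = (5*(I*√6/6))*√w = (5*I*√6/6)*√w = 5*I*√6*√w/6)
99*p(g(6)) = 99*(5*I*√6*√(5/9 + (⅑)*6)/6) = 99*(5*I*√6*√(5/9 + ⅔)/6) = 99*(5*I*√6*√(11/9)/6) = 99*(5*I*√6*(√11/3)/6) = 99*(5*I*√66/18) = 55*I*√66/2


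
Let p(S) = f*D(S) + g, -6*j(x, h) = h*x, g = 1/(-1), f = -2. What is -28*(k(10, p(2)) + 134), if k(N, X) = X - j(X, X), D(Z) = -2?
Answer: -3878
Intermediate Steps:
g = -1 (g = 1*(-1) = -1)
j(x, h) = -h*x/6
p(S) = 3 (p(S) = -2*(-2) - 1 = 4 - 1 = 3)
k(N, X) = X + X²/6 (k(N, X) = X - (-1)*X*X/6 = X - (-1)*X²/6 = X + X²/6)
-28*(k(10, p(2)) + 134) = -28*((⅙)*3*(6 + 3) + 134) = -28*((⅙)*3*9 + 134) = -28*(9/2 + 134) = -28*277/2 = -3878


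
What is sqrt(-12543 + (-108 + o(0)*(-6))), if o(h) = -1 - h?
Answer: 3*I*sqrt(1405) ≈ 112.45*I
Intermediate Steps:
sqrt(-12543 + (-108 + o(0)*(-6))) = sqrt(-12543 + (-108 + (-1 - 1*0)*(-6))) = sqrt(-12543 + (-108 + (-1 + 0)*(-6))) = sqrt(-12543 + (-108 - 1*(-6))) = sqrt(-12543 + (-108 + 6)) = sqrt(-12543 - 102) = sqrt(-12645) = 3*I*sqrt(1405)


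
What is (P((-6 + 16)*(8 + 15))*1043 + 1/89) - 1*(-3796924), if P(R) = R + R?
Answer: 380626657/89 ≈ 4.2767e+6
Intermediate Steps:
P(R) = 2*R
(P((-6 + 16)*(8 + 15))*1043 + 1/89) - 1*(-3796924) = ((2*((-6 + 16)*(8 + 15)))*1043 + 1/89) - 1*(-3796924) = ((2*(10*23))*1043 + 1/89) + 3796924 = ((2*230)*1043 + 1/89) + 3796924 = (460*1043 + 1/89) + 3796924 = (479780 + 1/89) + 3796924 = 42700421/89 + 3796924 = 380626657/89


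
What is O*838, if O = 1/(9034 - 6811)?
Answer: 838/2223 ≈ 0.37697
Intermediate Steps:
O = 1/2223 ≈ 0.00044984
O*838 = (1/2223)*838 = 838/2223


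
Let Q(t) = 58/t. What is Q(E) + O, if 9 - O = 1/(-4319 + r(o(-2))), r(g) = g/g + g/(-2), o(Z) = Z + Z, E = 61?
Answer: 2619873/263276 ≈ 9.9510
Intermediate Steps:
o(Z) = 2*Z
r(g) = 1 - g/2 (r(g) = 1 + g*(-½) = 1 - g/2)
O = 38845/4316 (O = 9 - 1/(-4319 + (1 - (-2))) = 9 - 1/(-4319 + (1 - ½*(-4))) = 9 - 1/(-4319 + (1 + 2)) = 9 - 1/(-4319 + 3) = 9 - 1/(-4316) = 9 - 1*(-1/4316) = 9 + 1/4316 = 38845/4316 ≈ 9.0002)
Q(E) + O = 58/61 + 38845/4316 = 2619873/263276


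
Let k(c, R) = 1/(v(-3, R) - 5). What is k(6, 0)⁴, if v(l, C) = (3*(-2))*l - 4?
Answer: 1/6561 ≈ 0.00015242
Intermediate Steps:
v(l, C) = -4 - 6*l (v(l, C) = -6*l - 4 = -4 - 6*l)
k(c, R) = ⅑ (k(c, R) = 1/((-4 - 6*(-3)) - 5) = 1/((-4 + 18) - 5) = 1/(14 - 5) = 1/9 = ⅑)
k(6, 0)⁴ = (⅑)⁴ = 1/6561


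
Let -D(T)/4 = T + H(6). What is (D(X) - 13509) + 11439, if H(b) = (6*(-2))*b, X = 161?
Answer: -2426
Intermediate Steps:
H(b) = -12*b
D(T) = 288 - 4*T (D(T) = -4*(T - 12*6) = -4*(T - 72) = -4*(-72 + T) = 288 - 4*T)
(D(X) - 13509) + 11439 = ((288 - 4*161) - 13509) + 11439 = ((288 - 644) - 13509) + 11439 = (-356 - 13509) + 11439 = -13865 + 11439 = -2426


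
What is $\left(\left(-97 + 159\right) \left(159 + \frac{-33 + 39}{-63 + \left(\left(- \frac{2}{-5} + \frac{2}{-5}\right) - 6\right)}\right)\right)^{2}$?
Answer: $\frac{51352092100}{529} \approx 9.7074 \cdot 10^{7}$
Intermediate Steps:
$\left(\left(-97 + 159\right) \left(159 + \frac{-33 + 39}{-63 + \left(\left(- \frac{2}{-5} + \frac{2}{-5}\right) - 6\right)}\right)\right)^{2} = \left(62 \left(159 + \frac{6}{-63 + \left(\left(\left(-2\right) \left(- \frac{1}{5}\right) + 2 \left(- \frac{1}{5}\right)\right) - 6\right)}\right)\right)^{2} = \left(62 \left(159 + \frac{6}{-63 + \left(\left(\frac{2}{5} - \frac{2}{5}\right) - 6\right)}\right)\right)^{2} = \left(62 \left(159 + \frac{6}{-63 + \left(0 - 6\right)}\right)\right)^{2} = \left(62 \left(159 + \frac{6}{-63 - 6}\right)\right)^{2} = \left(62 \left(159 + \frac{6}{-69}\right)\right)^{2} = \left(62 \left(159 + 6 \left(- \frac{1}{69}\right)\right)\right)^{2} = \left(62 \left(159 - \frac{2}{23}\right)\right)^{2} = \left(62 \cdot \frac{3655}{23}\right)^{2} = \left(\frac{226610}{23}\right)^{2} = \frac{51352092100}{529}$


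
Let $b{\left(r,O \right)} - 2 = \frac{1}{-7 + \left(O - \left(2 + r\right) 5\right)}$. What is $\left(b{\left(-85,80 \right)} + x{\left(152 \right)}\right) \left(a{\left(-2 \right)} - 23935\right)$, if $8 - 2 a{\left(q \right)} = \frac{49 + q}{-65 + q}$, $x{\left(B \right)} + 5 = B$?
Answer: $- \frac{233169286091}{65392} \approx -3.5657 \cdot 10^{6}$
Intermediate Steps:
$x{\left(B \right)} = -5 + B$
$a{\left(q \right)} = 4 - \frac{49 + q}{2 \left(-65 + q\right)}$ ($a{\left(q \right)} = 4 - \frac{\left(49 + q\right) \frac{1}{-65 + q}}{2} = 4 - \frac{\frac{1}{-65 + q} \left(49 + q\right)}{2} = 4 - \frac{49 + q}{2 \left(-65 + q\right)}$)
$b{\left(r,O \right)} = 2 + \frac{1}{-17 + O - 5 r}$ ($b{\left(r,O \right)} = 2 + \frac{1}{-7 + \left(O - \left(2 + r\right) 5\right)} = 2 + \frac{1}{-7 - \left(10 - O + 5 r\right)} = 2 + \frac{1}{-17 + O - 5 r}$)
$\left(b{\left(-85,80 \right)} + x{\left(152 \right)}\right) \left(a{\left(-2 \right)} - 23935\right) = \left(\frac{33 - 160 + 10 \left(-85\right)}{17 - 80 + 5 \left(-85\right)} + \left(-5 + 152\right)\right) \left(\frac{-569 + 7 \left(-2\right)}{2 \left(-65 - 2\right)} - 23935\right) = \left(\frac{33 - 160 - 850}{17 - 80 - 425} + 147\right) \left(\frac{-569 - 14}{2 \left(-67\right)} - 23935\right) = \left(\frac{1}{-488} \left(-977\right) + 147\right) \left(\frac{1}{2} \left(- \frac{1}{67}\right) \left(-583\right) - 23935\right) = \left(\left(- \frac{1}{488}\right) \left(-977\right) + 147\right) \left(\frac{583}{134} - 23935\right) = \left(\frac{977}{488} + 147\right) \left(- \frac{3206707}{134}\right) = \frac{72713}{488} \left(- \frac{3206707}{134}\right) = - \frac{233169286091}{65392}$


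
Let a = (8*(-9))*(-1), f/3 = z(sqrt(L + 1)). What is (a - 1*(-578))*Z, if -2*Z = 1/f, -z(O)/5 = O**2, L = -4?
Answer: -65/9 ≈ -7.2222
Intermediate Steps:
z(O) = -5*O**2
f = 45 (f = 3*(-5*(sqrt(-4 + 1))**2) = 3*(-5*(sqrt(-3))**2) = 3*(-5*(I*sqrt(3))**2) = 3*(-5*(-3)) = 3*15 = 45)
a = 72 (a = -72*(-1) = 72)
Z = -1/90 (Z = -1/2/45 = -1/2*1/45 = -1/90 ≈ -0.011111)
(a - 1*(-578))*Z = (72 - 1*(-578))*(-1/90) = (72 + 578)*(-1/90) = 650*(-1/90) = -65/9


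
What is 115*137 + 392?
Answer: 16147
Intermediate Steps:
115*137 + 392 = 15755 + 392 = 16147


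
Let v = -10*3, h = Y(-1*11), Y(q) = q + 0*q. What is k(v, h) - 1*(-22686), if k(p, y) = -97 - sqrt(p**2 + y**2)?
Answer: 22589 - sqrt(1021) ≈ 22557.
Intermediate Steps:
Y(q) = q (Y(q) = q + 0 = q)
h = -11 (h = -1*11 = -11)
v = -30
k(v, h) - 1*(-22686) = (-97 - sqrt((-30)**2 + (-11)**2)) - 1*(-22686) = (-97 - sqrt(900 + 121)) + 22686 = (-97 - sqrt(1021)) + 22686 = 22589 - sqrt(1021)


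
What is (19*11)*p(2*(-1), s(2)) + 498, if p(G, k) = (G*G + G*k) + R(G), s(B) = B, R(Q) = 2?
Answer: 916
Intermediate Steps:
p(G, k) = 2 + G**2 + G*k (p(G, k) = (G*G + G*k) + 2 = (G**2 + G*k) + 2 = 2 + G**2 + G*k)
(19*11)*p(2*(-1), s(2)) + 498 = (19*11)*(2 + (2*(-1))**2 + (2*(-1))*2) + 498 = 209*(2 + (-2)**2 - 2*2) + 498 = 209*(2 + 4 - 4) + 498 = 209*2 + 498 = 418 + 498 = 916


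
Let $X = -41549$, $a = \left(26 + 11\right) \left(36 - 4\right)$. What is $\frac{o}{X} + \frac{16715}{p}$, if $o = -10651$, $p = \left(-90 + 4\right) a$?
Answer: $\frac{390035889}{4230685376} \approx 0.092192$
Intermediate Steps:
$a = 1184$ ($a = 37 \cdot 32 = 1184$)
$p = -101824$ ($p = \left(-90 + 4\right) 1184 = \left(-86\right) 1184 = -101824$)
$\frac{o}{X} + \frac{16715}{p} = - \frac{10651}{-41549} + \frac{16715}{-101824} = \left(-10651\right) \left(- \frac{1}{41549}\right) + 16715 \left(- \frac{1}{101824}\right) = \frac{10651}{41549} - \frac{16715}{101824} = \frac{390035889}{4230685376}$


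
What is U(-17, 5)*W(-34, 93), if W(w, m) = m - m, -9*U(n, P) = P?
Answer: 0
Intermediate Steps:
U(n, P) = -P/9
W(w, m) = 0
U(-17, 5)*W(-34, 93) = -⅑*5*0 = -5/9*0 = 0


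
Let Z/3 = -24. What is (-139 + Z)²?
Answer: 44521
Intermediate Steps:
Z = -72 (Z = 3*(-24) = -72)
(-139 + Z)² = (-139 - 72)² = (-211)² = 44521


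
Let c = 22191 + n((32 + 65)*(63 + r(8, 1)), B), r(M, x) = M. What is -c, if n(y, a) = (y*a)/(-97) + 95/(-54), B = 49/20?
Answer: -11888257/540 ≈ -22015.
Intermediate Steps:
B = 49/20 (B = 49*(1/20) = 49/20 ≈ 2.4500)
n(y, a) = -95/54 - a*y/97 (n(y, a) = (a*y)*(-1/97) + 95*(-1/54) = -a*y/97 - 95/54 = -95/54 - a*y/97)
c = 11888257/540 (c = 22191 + (-95/54 - 1/97*49/20*(32 + 65)*(63 + 8)) = 22191 + (-95/54 - 1/97*49/20*97*71) = 22191 + (-95/54 - 1/97*49/20*6887) = 22191 + (-95/54 - 3479/20) = 22191 - 94883/540 = 11888257/540 ≈ 22015.)
-c = -1*11888257/540 = -11888257/540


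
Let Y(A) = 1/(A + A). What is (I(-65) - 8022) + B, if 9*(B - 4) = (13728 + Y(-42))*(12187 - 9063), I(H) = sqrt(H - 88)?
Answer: 899095529/189 + 3*I*sqrt(17) ≈ 4.7571e+6 + 12.369*I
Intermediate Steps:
Y(A) = 1/(2*A)
I(H) = sqrt(-88 + H)
B = 900611687/189 (B = 4 + ((13728 + (1/2)/(-42))*(12187 - 9063))/9 = 4 + ((13728 + (1/2)*(-1/42))*3124)/9 = 4 + ((13728 - 1/84)*3124)/9 = 4 + ((1153151/84)*3124)/9 = 4 + (1/9)*(900610931/21) = 4 + 900610931/189 = 900611687/189 ≈ 4.7651e+6)
(I(-65) - 8022) + B = (sqrt(-88 - 65) - 8022) + 900611687/189 = (sqrt(-153) - 8022) + 900611687/189 = (3*I*sqrt(17) - 8022) + 900611687/189 = (-8022 + 3*I*sqrt(17)) + 900611687/189 = 899095529/189 + 3*I*sqrt(17)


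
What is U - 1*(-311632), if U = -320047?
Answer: -8415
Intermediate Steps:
U - 1*(-311632) = -320047 - 1*(-311632) = -320047 + 311632 = -8415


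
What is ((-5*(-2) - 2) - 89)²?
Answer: 6561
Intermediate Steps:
((-5*(-2) - 2) - 89)² = ((10 - 2) - 89)² = (8 - 89)² = (-81)² = 6561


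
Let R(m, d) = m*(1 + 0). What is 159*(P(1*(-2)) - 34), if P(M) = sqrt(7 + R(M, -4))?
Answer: -5406 + 159*sqrt(5) ≈ -5050.5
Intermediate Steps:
R(m, d) = m (R(m, d) = m*1 = m)
P(M) = sqrt(7 + M)
159*(P(1*(-2)) - 34) = 159*(sqrt(7 + 1*(-2)) - 34) = 159*(sqrt(7 - 2) - 34) = 159*(sqrt(5) - 34) = 159*(-34 + sqrt(5)) = -5406 + 159*sqrt(5)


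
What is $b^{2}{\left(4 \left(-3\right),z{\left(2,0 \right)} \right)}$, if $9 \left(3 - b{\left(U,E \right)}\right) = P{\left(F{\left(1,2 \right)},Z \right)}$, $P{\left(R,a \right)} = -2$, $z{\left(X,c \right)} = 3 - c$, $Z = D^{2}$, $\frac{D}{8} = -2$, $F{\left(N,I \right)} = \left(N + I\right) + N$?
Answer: $\frac{841}{81} \approx 10.383$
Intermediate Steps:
$F{\left(N,I \right)} = I + 2 N$ ($F{\left(N,I \right)} = \left(I + N\right) + N = I + 2 N$)
$D = -16$ ($D = 8 \left(-2\right) = -16$)
$Z = 256$ ($Z = \left(-16\right)^{2} = 256$)
$b{\left(U,E \right)} = \frac{29}{9}$ ($b{\left(U,E \right)} = 3 - - \frac{2}{9} = 3 + \frac{2}{9} = \frac{29}{9}$)
$b^{2}{\left(4 \left(-3\right),z{\left(2,0 \right)} \right)} = \left(\frac{29}{9}\right)^{2} = \frac{841}{81}$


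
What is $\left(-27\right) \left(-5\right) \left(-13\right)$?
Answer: $-1755$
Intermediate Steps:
$\left(-27\right) \left(-5\right) \left(-13\right) = 135 \left(-13\right) = -1755$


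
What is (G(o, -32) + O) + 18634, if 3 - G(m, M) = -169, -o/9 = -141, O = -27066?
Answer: -8260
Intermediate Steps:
o = 1269 (o = -9*(-141) = 1269)
G(m, M) = 172 (G(m, M) = 3 - 1*(-169) = 3 + 169 = 172)
(G(o, -32) + O) + 18634 = (172 - 27066) + 18634 = -26894 + 18634 = -8260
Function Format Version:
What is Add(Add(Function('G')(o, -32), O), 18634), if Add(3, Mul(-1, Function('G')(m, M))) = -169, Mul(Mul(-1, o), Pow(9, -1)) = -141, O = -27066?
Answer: -8260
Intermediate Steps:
o = 1269 (o = Mul(-9, -141) = 1269)
Function('G')(m, M) = 172 (Function('G')(m, M) = Add(3, Mul(-1, -169)) = Add(3, 169) = 172)
Add(Add(Function('G')(o, -32), O), 18634) = Add(Add(172, -27066), 18634) = Add(-26894, 18634) = -8260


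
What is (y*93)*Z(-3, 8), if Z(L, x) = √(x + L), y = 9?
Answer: 837*√5 ≈ 1871.6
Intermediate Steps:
Z(L, x) = √(L + x)
(y*93)*Z(-3, 8) = (9*93)*√(-3 + 8) = 837*√5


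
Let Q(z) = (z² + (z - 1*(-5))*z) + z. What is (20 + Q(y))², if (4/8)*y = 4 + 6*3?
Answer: 17272336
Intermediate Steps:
y = 44 (y = 2*(4 + 6*3) = 2*(4 + 18) = 2*22 = 44)
Q(z) = z + z² + z*(5 + z) (Q(z) = (z² + (z + 5)*z) + z = (z² + (5 + z)*z) + z = (z² + z*(5 + z)) + z = z + z² + z*(5 + z))
(20 + Q(y))² = (20 + 2*44*(3 + 44))² = (20 + 2*44*47)² = (20 + 4136)² = 4156² = 17272336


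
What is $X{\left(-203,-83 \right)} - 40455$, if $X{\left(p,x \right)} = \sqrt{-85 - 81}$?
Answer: $-40455 + i \sqrt{166} \approx -40455.0 + 12.884 i$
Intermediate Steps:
$X{\left(p,x \right)} = i \sqrt{166}$ ($X{\left(p,x \right)} = \sqrt{-166} = i \sqrt{166}$)
$X{\left(-203,-83 \right)} - 40455 = i \sqrt{166} - 40455 = -40455 + i \sqrt{166}$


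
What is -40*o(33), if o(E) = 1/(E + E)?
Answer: -20/33 ≈ -0.60606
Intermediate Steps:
o(E) = 1/(2*E)
-40*o(33) = -20/33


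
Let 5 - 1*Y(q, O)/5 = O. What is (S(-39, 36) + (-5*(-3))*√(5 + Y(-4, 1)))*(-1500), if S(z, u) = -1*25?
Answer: -75000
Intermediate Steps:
Y(q, O) = 25 - 5*O
S(z, u) = -25
(S(-39, 36) + (-5*(-3))*√(5 + Y(-4, 1)))*(-1500) = (-25 + (-5*(-3))*√(5 + (25 - 5*1)))*(-1500) = (-25 + 15*√(5 + (25 - 5)))*(-1500) = (-25 + 15*√(5 + 20))*(-1500) = (-25 + 15*√25)*(-1500) = (-25 + 15*5)*(-1500) = (-25 + 75)*(-1500) = 50*(-1500) = -75000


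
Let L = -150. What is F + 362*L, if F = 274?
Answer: -54026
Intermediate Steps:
F + 362*L = 274 + 362*(-150) = 274 - 54300 = -54026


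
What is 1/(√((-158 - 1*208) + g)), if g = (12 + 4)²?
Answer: -I*√110/110 ≈ -0.095346*I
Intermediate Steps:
g = 256 (g = 16² = 256)
1/(√((-158 - 1*208) + g)) = 1/(√((-158 - 1*208) + 256)) = 1/(√((-158 - 208) + 256)) = 1/(√(-366 + 256)) = 1/(√(-110)) = 1/(I*√110) = -I*√110/110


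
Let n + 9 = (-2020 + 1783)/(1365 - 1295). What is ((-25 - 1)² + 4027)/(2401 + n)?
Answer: 329210/167203 ≈ 1.9689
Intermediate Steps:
n = -867/70 (n = -9 + (-2020 + 1783)/(1365 - 1295) = -9 - 237/70 = -867/70 ≈ -12.386)
((-25 - 1)² + 4027)/(2401 + n) = ((-25 - 1)² + 4027)/(2401 - 867/70) = ((-26)² + 4027)/(167203/70) = (676 + 4027)*(70/167203) = 4703*(70/167203) = 329210/167203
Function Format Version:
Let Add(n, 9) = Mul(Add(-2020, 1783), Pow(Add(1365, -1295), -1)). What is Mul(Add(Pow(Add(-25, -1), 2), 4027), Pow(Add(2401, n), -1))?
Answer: Rational(329210, 167203) ≈ 1.9689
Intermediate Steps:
n = Rational(-867, 70) (n = Add(-9, Mul(Add(-2020, 1783), Pow(Add(1365, -1295), -1))) = Add(-9, Mul(-237, Pow(70, -1))) = Add(-9, Mul(-237, Rational(1, 70))) = Add(-9, Rational(-237, 70)) = Rational(-867, 70) ≈ -12.386)
Mul(Add(Pow(Add(-25, -1), 2), 4027), Pow(Add(2401, n), -1)) = Mul(Add(Pow(Add(-25, -1), 2), 4027), Pow(Add(2401, Rational(-867, 70)), -1)) = Mul(Add(Pow(-26, 2), 4027), Pow(Rational(167203, 70), -1)) = Mul(Add(676, 4027), Rational(70, 167203)) = Mul(4703, Rational(70, 167203)) = Rational(329210, 167203)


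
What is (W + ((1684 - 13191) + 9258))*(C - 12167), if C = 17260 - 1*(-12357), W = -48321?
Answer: -882446500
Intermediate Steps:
C = 29617 (C = 17260 + 12357 = 29617)
(W + ((1684 - 13191) + 9258))*(C - 12167) = (-48321 + ((1684 - 13191) + 9258))*(29617 - 12167) = (-48321 + (-11507 + 9258))*17450 = (-48321 - 2249)*17450 = -50570*17450 = -882446500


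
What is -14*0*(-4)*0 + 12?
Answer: 12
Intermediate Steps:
-14*0*(-4)*0 + 12 = -0*0 + 12 = -14*0 + 12 = 0 + 12 = 12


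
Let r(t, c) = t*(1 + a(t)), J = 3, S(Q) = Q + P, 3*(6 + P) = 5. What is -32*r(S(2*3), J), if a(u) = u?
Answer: -1280/9 ≈ -142.22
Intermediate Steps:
P = -13/3 (P = -6 + (⅓)*5 = -6 + 5/3 = -13/3 ≈ -4.3333)
S(Q) = -13/3 + Q (S(Q) = Q - 13/3 = -13/3 + Q)
r(t, c) = t*(1 + t)
-32*r(S(2*3), J) = -32*(-13/3 + 2*3)*(1 + (-13/3 + 2*3)) = -32*(-13/3 + 6)*(1 + (-13/3 + 6)) = -160*(1 + 5/3)/3 = -160*8/(3*3) = -32*40/9 = -1280/9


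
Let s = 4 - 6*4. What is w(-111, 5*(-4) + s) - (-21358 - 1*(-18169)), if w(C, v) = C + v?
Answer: 3038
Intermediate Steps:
s = -20 (s = 4 - 1*24 = 4 - 24 = -20)
w(-111, 5*(-4) + s) - (-21358 - 1*(-18169)) = (-111 + (5*(-4) - 20)) - (-21358 - 1*(-18169)) = (-111 + (-20 - 20)) - (-21358 + 18169) = (-111 - 40) - 1*(-3189) = -151 + 3189 = 3038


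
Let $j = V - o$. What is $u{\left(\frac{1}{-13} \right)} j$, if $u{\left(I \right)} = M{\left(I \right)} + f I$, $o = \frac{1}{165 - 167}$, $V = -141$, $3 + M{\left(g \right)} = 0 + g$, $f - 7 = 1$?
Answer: $\frac{6744}{13} \approx 518.77$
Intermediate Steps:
$f = 8$ ($f = 7 + 1 = 8$)
$M{\left(g \right)} = -3 + g$ ($M{\left(g \right)} = -3 + \left(0 + g\right) = -3 + g$)
$o = - \frac{1}{2}$ ($o = \frac{1}{-2} = - \frac{1}{2} \approx -0.5$)
$u{\left(I \right)} = -3 + 9 I$ ($u{\left(I \right)} = \left(-3 + I\right) + 8 I = -3 + 9 I$)
$j = - \frac{281}{2}$ ($j = -141 - - \frac{1}{2} = -141 + \frac{1}{2} = - \frac{281}{2} \approx -140.5$)
$u{\left(\frac{1}{-13} \right)} j = \left(-3 + \frac{9}{-13}\right) \left(- \frac{281}{2}\right) = \left(-3 + 9 \left(- \frac{1}{13}\right)\right) \left(- \frac{281}{2}\right) = \left(-3 - \frac{9}{13}\right) \left(- \frac{281}{2}\right) = \left(- \frac{48}{13}\right) \left(- \frac{281}{2}\right) = \frac{6744}{13}$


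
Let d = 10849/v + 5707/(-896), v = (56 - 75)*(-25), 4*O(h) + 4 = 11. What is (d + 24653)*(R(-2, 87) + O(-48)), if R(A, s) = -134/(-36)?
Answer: 108861439777/806400 ≈ 1.3500e+5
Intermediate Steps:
O(h) = 7/4 (O(h) = -1 + (¼)*11 = -1 + 11/4 = 7/4)
R(A, s) = 67/18 (R(A, s) = -134*(-1/36) = 67/18)
v = 475 (v = -19*(-25) = 475)
d = 368941/22400 (d = 10849/475 + 5707/(-896) = 10849*(1/475) + 5707*(-1/896) = 571/25 - 5707/896 = 368941/22400 ≈ 16.471)
(d + 24653)*(R(-2, 87) + O(-48)) = (368941/22400 + 24653)*(67/18 + 7/4) = (552596141/22400)*(197/36) = 108861439777/806400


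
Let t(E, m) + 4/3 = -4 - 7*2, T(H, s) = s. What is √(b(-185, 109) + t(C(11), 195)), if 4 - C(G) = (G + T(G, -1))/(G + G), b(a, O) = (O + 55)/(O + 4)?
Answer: I*√2055018/339 ≈ 4.2287*I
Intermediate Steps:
b(a, O) = (55 + O)/(4 + O)
C(G) = 4 - (-1 + G)/(2*G) (C(G) = 4 - (G - 1)/(G + G) = 4 - (-1 + G)/(2*G))
t(E, m) = -58/3 (t(E, m) = -4/3 + (-4 - 7*2) = -4/3 + (-4 - 14) = -4/3 - 18 = -58/3)
√(b(-185, 109) + t(C(11), 195)) = √((55 + 109)/(4 + 109) - 58/3) = √(164/113 - 58/3) = √(-6062/339) = I*√2055018/339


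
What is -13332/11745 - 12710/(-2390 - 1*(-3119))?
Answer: -1962938/105705 ≈ -18.570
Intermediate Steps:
-13332/11745 - 12710/(-2390 - 1*(-3119)) = -13332*1/11745 - 12710/(-2390 + 3119) = -4444/3915 - 12710/729 = -1962938/105705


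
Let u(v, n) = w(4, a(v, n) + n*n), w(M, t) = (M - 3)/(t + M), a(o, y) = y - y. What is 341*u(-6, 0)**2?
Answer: 341/16 ≈ 21.313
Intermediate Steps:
a(o, y) = 0
w(M, t) = (-3 + M)/(M + t)
u(v, n) = 1/(4 + n**2) (u(v, n) = (-3 + 4)/(4 + (0 + n*n)) = 1/(4 + (0 + n**2)) = 1/(4 + n**2))
341*u(-6, 0)**2 = 341*(1/(4 + 0**2))**2 = 341*(1/(4 + 0))**2 = 341*(1/4)**2 = 341*(1/16) = 341/16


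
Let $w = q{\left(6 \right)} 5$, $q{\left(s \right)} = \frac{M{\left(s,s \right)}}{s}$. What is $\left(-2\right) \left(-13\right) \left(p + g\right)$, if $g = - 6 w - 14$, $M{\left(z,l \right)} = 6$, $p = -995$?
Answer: $-27014$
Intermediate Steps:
$q{\left(s \right)} = \frac{6}{s}$
$w = 5$ ($w = \frac{6}{6} \cdot 5 = 6 \cdot \frac{1}{6} \cdot 5 = 1 \cdot 5 = 5$)
$g = -44$ ($g = \left(-6\right) 5 - 14 = -30 - 14 = -44$)
$\left(-2\right) \left(-13\right) \left(p + g\right) = \left(-2\right) \left(-13\right) \left(-995 - 44\right) = 26 \left(-1039\right) = -27014$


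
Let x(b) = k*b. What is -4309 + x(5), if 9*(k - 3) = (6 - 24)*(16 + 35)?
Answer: -4804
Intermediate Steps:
k = -99 (k = 3 + ((6 - 24)*(16 + 35))/9 = 3 + (-18*51)/9 = 3 + (1/9)*(-918) = 3 - 102 = -99)
x(b) = -99*b
-4309 + x(5) = -4309 - 99*5 = -4309 - 495 = -4804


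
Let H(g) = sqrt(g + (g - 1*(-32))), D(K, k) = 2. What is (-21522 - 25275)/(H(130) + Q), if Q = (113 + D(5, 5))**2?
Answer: -206296775/58300111 + 31198*sqrt(73)/58300111 ≈ -3.5340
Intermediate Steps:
H(g) = sqrt(32 + 2*g) (H(g) = sqrt(g + (g + 32)) = sqrt(g + (32 + g)) = sqrt(32 + 2*g))
Q = 13225 (Q = (113 + 2)**2 = 115**2 = 13225)
(-21522 - 25275)/(H(130) + Q) = (-21522 - 25275)/(sqrt(32 + 2*130) + 13225) = -46797/(sqrt(32 + 260) + 13225) = -46797/(sqrt(292) + 13225) = -46797/(2*sqrt(73) + 13225) = -46797/(13225 + 2*sqrt(73))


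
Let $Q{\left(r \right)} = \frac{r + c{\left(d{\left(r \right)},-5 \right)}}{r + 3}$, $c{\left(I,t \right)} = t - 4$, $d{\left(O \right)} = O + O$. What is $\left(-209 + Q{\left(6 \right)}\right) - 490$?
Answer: $- \frac{2098}{3} \approx -699.33$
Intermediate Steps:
$d{\left(O \right)} = 2 O$
$c{\left(I,t \right)} = -4 + t$ ($c{\left(I,t \right)} = t - 4 = -4 + t$)
$Q{\left(r \right)} = \frac{-9 + r}{3 + r}$ ($Q{\left(r \right)} = \frac{r - 9}{r + 3} = \frac{r - 9}{3 + r} = \frac{-9 + r}{3 + r}$)
$\left(-209 + Q{\left(6 \right)}\right) - 490 = \left(-209 + \frac{-9 + 6}{3 + 6}\right) - 490 = \left(-209 + \frac{1}{9} \left(-3\right)\right) - 490 = \left(-209 - \frac{1}{3}\right) - 490 = - \frac{628}{3} - 490 = - \frac{2098}{3}$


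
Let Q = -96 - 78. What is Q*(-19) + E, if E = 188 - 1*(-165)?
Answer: 3659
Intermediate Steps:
E = 353 (E = 188 + 165 = 353)
Q = -174
Q*(-19) + E = -174*(-19) + 353 = 3306 + 353 = 3659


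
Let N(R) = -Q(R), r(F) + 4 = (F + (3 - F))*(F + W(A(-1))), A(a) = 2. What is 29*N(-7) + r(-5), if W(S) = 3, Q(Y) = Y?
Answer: 193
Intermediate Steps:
r(F) = 5 + 3*F (r(F) = -4 + (F + (3 - F))*(F + 3) = -4 + 3*(3 + F) = -4 + (9 + 3*F) = 5 + 3*F)
N(R) = -R
29*N(-7) + r(-5) = 29*(-1*(-7)) + (5 + 3*(-5)) = 29*7 + (5 - 15) = 203 - 10 = 193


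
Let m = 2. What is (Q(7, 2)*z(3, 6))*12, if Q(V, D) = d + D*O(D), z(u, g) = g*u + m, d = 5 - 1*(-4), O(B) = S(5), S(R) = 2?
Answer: 3120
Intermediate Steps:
O(B) = 2
d = 9 (d = 5 + 4 = 9)
z(u, g) = 2 + g*u (z(u, g) = g*u + 2 = 2 + g*u)
Q(V, D) = 9 + 2*D (Q(V, D) = 9 + D*2 = 9 + 2*D)
(Q(7, 2)*z(3, 6))*12 = ((9 + 2*2)*(2 + 6*3))*12 = ((9 + 4)*(2 + 18))*12 = (13*20)*12 = 260*12 = 3120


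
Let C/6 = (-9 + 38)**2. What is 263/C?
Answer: 263/5046 ≈ 0.052121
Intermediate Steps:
C = 5046 (C = 6*(-9 + 38)**2 = 6*29**2 = 6*841 = 5046)
263/C = 263/5046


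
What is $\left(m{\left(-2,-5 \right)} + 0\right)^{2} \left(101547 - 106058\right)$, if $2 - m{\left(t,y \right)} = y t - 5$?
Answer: $-40599$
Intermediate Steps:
$m{\left(t,y \right)} = 7 - t y$ ($m{\left(t,y \right)} = 2 - \left(y t - 5\right) = 2 - \left(t y - 5\right) = 2 - \left(-5 + t y\right) = 7 - t y$)
$\left(m{\left(-2,-5 \right)} + 0\right)^{2} \left(101547 - 106058\right) = \left(\left(7 - \left(-2\right) \left(-5\right)\right) + 0\right)^{2} \left(101547 - 106058\right) = \left(\left(7 - 10\right) + 0\right)^{2} \left(101547 - 106058\right) = \left(-3 + 0\right)^{2} \left(-4511\right) = \left(-3\right)^{2} \left(-4511\right) = 9 \left(-4511\right) = -40599$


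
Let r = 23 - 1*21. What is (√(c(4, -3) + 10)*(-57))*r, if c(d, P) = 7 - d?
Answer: -114*√13 ≈ -411.03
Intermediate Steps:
r = 2 (r = 23 - 21 = 2)
(√(c(4, -3) + 10)*(-57))*r = (√((7 - 1*4) + 10)*(-57))*2 = (√((7 - 4) + 10)*(-57))*2 = (√(3 + 10)*(-57))*2 = (√13*(-57))*2 = -57*√13*2 = -114*√13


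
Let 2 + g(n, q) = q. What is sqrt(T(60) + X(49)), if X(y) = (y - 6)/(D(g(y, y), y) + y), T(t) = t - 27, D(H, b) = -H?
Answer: sqrt(218)/2 ≈ 7.3824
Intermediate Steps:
g(n, q) = -2 + q
T(t) = -27 + t
X(y) = -3 + y/2 (X(y) = (y - 6)/(-(-2 + y) + y) = (-6 + y)/((2 - y) + y) = (-6 + y)/2 = (-6 + y)*(1/2) = -3 + y/2)
sqrt(T(60) + X(49)) = sqrt((-27 + 60) + (-3 + (1/2)*49)) = sqrt(33 + (-3 + 49/2)) = sqrt(33 + 43/2) = sqrt(109/2) = sqrt(218)/2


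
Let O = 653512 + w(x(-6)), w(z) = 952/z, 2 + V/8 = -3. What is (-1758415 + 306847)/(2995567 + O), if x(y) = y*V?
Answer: -43547040/109472489 ≈ -0.39779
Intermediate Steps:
V = -40 (V = -16 + 8*(-3) = -16 - 24 = -40)
x(y) = -40*y (x(y) = y*(-40) = -40*y)
O = 19605479/30 (O = 653512 + 952/((-40*(-6))) = 653512 + 952/240 = 653512 + 952*(1/240) = 653512 + 119/30 = 19605479/30 ≈ 6.5352e+5)
(-1758415 + 306847)/(2995567 + O) = (-1758415 + 306847)/(2995567 + 19605479/30) = -1451568/109472489/30 = -1451568*30/109472489 = -43547040/109472489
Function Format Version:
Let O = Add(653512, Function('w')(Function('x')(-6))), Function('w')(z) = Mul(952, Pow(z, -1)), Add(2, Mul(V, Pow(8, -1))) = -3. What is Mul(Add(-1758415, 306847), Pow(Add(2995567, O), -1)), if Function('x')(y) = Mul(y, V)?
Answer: Rational(-43547040, 109472489) ≈ -0.39779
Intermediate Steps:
V = -40 (V = Add(-16, Mul(8, -3)) = Add(-16, -24) = -40)
Function('x')(y) = Mul(-40, y) (Function('x')(y) = Mul(y, -40) = Mul(-40, y))
O = Rational(19605479, 30) (O = Add(653512, Mul(952, Pow(Mul(-40, -6), -1))) = Add(653512, Mul(952, Pow(240, -1))) = Add(653512, Mul(952, Rational(1, 240))) = Add(653512, Rational(119, 30)) = Rational(19605479, 30) ≈ 6.5352e+5)
Mul(Add(-1758415, 306847), Pow(Add(2995567, O), -1)) = Mul(Add(-1758415, 306847), Pow(Add(2995567, Rational(19605479, 30)), -1)) = Mul(-1451568, Pow(Rational(109472489, 30), -1)) = Mul(-1451568, Rational(30, 109472489)) = Rational(-43547040, 109472489)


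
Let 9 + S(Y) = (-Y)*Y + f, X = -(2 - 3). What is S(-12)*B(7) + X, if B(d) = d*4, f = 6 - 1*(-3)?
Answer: -4031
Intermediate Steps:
f = 9 (f = 6 + 3 = 9)
B(d) = 4*d
X = 1 (X = -1*(-1) = 1)
S(Y) = -Y² (S(Y) = -9 + ((-Y)*Y + 9) = -9 + (-Y² + 9) = -9 + (9 - Y²) = -Y²)
S(-12)*B(7) + X = (-1*(-12)²)*(4*7) + 1 = -1*144*28 + 1 = -144*28 + 1 = -4032 + 1 = -4031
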